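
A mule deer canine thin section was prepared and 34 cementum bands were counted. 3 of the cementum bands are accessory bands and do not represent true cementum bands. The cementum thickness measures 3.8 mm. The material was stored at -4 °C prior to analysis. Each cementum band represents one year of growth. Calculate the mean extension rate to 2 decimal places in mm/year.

0.12 mm/year

Adjusted count: 34 − 3 = 31 cementum bands.
3.8 mm over 31 years gives 3.8 / 31 ≈ 0.12 mm/year.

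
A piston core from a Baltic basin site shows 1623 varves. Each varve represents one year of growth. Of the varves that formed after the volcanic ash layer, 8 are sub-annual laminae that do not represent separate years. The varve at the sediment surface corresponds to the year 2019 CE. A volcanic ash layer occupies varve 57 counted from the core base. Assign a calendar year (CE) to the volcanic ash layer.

The volcanic ash layer sits at varve 57 from the core base, so 1623 − 57 = 1566 varves formed after it.
Excluding 8 false varves: 1566 − 8 = 1558.
Counting back 1558 years from 2019 CE places the volcanic ash layer in 2019 − 1558 = 461 CE.

461 CE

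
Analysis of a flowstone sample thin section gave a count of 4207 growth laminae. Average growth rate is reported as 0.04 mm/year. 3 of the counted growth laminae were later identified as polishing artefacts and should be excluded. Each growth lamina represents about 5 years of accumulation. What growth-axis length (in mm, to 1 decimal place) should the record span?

Correcting the raw count gives 4207 − 3 = 4204 true growth laminae.
Multiplying by 5 years per growth lamina: 4204 × 5 = 21020 years.
Length ≈ 0.04 × 21020 = 840.8 mm.

840.8 mm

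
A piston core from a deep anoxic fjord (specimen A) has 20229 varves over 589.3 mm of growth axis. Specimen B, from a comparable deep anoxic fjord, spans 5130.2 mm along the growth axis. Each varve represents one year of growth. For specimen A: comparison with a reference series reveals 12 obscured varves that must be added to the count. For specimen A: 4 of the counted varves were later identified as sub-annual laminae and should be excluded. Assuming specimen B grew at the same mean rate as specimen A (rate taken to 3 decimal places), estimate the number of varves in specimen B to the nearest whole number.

176903 varves

Specimen A: adjusted count: 20229 − 4 + 12 = 20237 varves.
A: Extension rate ≈ 589.3 / 20237 = 0.029 mm/yr.
For B, 5130.2 / 0.029 = 176903.45 years ≈ 176903 varves.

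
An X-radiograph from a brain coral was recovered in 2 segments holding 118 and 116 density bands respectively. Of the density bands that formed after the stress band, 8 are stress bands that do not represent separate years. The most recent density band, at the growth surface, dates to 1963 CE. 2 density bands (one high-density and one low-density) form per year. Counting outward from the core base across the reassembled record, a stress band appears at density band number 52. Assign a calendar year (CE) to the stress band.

1876 CE

Total density bands = 118 + 116 = 234.
234 − 52 = 182 density bands lie beyond the stress band toward the growth surface.
Excluding 8 false density bands: 182 − 8 = 174.
Dividing by 2 density bands per year: 174 / 2 = 87 years.
Counting back 87 years from 1963 CE places the stress band in 1963 − 87 = 1876 CE.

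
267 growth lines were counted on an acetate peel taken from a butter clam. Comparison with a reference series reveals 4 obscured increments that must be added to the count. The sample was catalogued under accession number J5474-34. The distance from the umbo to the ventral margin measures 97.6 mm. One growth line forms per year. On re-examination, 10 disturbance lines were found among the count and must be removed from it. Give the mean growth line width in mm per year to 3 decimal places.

0.374 mm per year

Adjusted count: 267 − 10 + 4 = 261 growth lines.
Extension rate ≈ 97.6 / 261 = 0.374 mm per year.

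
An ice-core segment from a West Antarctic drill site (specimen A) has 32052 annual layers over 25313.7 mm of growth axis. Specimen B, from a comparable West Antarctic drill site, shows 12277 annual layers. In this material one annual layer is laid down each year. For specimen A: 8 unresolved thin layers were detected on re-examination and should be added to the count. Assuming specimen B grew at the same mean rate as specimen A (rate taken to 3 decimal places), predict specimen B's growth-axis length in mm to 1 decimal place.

9698.8 mm

Specimen A: after corrections the count is 32052 + 8 = 32060 annual layers.
A: Mean rate = 25313.7 mm / 32060 years ≈ 0.790 mm per year.
B's length ≈ 0.790 × 12277 = 9698.8 mm.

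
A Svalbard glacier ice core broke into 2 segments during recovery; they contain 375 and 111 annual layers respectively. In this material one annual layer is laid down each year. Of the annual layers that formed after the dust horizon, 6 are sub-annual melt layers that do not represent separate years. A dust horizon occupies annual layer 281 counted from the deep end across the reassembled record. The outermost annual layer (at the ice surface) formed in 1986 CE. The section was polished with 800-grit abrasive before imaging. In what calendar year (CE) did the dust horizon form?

Total annual layers = 375 + 111 = 486.
The dust horizon sits at annual layer 281 from the deep end, so 486 − 281 = 205 annual layers formed after it.
Excluding 6 false annual layers: 205 − 6 = 199.
1986 − 199 = 1787 CE.

1787 CE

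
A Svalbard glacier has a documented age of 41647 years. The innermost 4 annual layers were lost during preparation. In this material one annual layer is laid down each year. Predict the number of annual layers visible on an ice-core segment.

At one annual layer per year, 41647 years correspond to 41647 annual layers.
41647 − 4 missed = 41643 annual layers expected in the prepared section.

41643 annual layers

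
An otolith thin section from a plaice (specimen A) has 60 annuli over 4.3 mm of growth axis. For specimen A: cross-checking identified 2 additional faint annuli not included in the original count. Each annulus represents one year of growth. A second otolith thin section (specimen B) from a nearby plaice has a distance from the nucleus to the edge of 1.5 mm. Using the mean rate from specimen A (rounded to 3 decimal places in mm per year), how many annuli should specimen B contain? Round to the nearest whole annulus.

Specimen A: after corrections the count is 60 + 2 = 62 annuli.
A: Mean rate = 4.3 mm / 62 years ≈ 0.069 mm/yr.
B spans 1.5 / 0.069 = 21.74 years ≈ 22 annuli.

22 annuli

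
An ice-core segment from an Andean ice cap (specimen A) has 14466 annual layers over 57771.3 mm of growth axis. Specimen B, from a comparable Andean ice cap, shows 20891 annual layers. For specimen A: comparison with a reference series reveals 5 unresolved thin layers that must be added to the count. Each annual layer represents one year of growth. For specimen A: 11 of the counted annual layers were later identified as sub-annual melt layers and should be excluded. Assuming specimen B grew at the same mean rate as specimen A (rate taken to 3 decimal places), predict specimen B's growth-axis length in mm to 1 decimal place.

Specimen A: adjusted count: 14466 − 11 + 5 = 14460 annual layers.
A: Extension rate ≈ 57771.3 / 14460 = 3.995 mm/year.
For B, 3.995 mm/year × 20891 years = 83459.5 mm.

83459.5 mm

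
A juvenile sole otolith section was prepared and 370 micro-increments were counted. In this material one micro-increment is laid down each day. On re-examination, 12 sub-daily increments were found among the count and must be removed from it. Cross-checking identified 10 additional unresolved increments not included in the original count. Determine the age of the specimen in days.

368 days

After corrections the count is 370 − 12 + 10 = 368 micro-increments.
With a one-to-one micro-increment periodicity this is 368 days.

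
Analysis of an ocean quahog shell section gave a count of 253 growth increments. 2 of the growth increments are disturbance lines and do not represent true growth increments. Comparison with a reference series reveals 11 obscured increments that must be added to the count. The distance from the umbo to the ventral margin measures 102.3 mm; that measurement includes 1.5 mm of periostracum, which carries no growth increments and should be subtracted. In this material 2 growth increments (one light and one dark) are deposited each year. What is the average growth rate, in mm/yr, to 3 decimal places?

0.769 mm/yr

After corrections the count is 253 − 2 + 11 = 262 growth increments.
With 2 growth increments per year, 262 / 2 = 131 years.
Net length = 102.3 − 1.5 = 100.8 mm.
Extension rate ≈ 100.8 / 131 = 0.769 mm/yr.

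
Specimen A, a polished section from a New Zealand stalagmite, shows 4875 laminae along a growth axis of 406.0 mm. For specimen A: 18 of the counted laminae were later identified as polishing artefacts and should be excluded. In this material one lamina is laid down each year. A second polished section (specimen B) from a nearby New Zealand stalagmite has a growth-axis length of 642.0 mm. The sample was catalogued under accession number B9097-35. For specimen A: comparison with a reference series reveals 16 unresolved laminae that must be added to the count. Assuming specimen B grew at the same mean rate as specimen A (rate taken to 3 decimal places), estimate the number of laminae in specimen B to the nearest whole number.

Specimen A: after corrections the count is 4875 − 18 + 16 = 4873 laminae.
A: Mean rate = 406.0 mm / 4873 years ≈ 0.083 mm per year.
For B, 642.0 / 0.083 = 7734.94 years ≈ 7735 laminae.

7735 laminae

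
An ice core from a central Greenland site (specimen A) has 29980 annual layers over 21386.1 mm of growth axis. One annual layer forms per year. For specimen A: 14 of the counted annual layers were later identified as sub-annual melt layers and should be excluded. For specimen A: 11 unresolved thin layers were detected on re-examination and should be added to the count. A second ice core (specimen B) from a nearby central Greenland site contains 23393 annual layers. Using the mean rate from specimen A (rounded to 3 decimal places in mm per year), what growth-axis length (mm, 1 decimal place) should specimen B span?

Specimen A: correcting the raw count gives 29980 − 14 + 11 = 29977 true annual layers.
A: Extension rate ≈ 21386.1 / 29977 = 0.713 mm/year.
B's length ≈ 0.713 × 23393 = 16679.2 mm.

16679.2 mm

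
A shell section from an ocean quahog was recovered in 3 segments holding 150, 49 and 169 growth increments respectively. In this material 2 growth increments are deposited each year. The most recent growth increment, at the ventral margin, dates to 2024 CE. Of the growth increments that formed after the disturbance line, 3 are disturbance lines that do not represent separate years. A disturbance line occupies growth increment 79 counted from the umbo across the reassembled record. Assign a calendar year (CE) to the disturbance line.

Total growth increments = 150 + 49 + 169 = 368.
The disturbance line sits at growth increment 79 from the umbo, so 368 − 79 = 289 growth increments formed after it.
289 − 3 false = 286 true growth increments after the disturbance line.
Dividing by 2 growth increments per year: 286 / 2 = 143 years.
Counting back 143 years from 2024 CE places the disturbance line in 2024 − 143 = 1881 CE.

1881 CE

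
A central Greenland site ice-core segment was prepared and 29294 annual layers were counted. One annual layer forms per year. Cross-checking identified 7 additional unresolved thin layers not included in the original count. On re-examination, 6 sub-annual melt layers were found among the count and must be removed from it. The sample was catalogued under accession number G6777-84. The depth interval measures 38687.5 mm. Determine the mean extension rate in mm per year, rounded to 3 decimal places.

Adjusted count: 29294 − 6 + 7 = 29295 annual layers.
38687.5 mm over 29295 years gives 38687.5 / 29295 ≈ 1.321 mm per year.

1.321 mm per year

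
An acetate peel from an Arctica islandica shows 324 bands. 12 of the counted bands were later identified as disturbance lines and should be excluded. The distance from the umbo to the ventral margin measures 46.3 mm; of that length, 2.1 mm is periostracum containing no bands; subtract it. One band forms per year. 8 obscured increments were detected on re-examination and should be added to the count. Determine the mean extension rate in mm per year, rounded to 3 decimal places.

0.138 mm per year

True band count = 324 − 12 + 8 = 320.
The growth record spans 46.3 − 2.1 = 44.2 mm.
Extension rate ≈ 44.2 / 320 = 0.138 mm per year.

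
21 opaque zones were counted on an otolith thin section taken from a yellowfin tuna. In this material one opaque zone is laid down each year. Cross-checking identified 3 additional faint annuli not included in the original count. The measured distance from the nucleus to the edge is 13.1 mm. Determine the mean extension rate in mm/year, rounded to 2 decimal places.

After corrections the count is 21 + 3 = 24 opaque zones.
13.1 mm over 24 years gives 13.1 / 24 ≈ 0.55 mm/year.

0.55 mm/year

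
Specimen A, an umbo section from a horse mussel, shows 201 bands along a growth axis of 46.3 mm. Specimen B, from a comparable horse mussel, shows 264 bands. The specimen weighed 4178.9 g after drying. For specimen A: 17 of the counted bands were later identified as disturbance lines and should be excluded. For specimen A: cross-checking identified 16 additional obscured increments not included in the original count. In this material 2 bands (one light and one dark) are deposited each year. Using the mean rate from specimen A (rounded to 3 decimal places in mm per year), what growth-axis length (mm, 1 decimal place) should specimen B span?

Specimen A: after corrections the count is 201 − 17 + 16 = 200 bands.
Specimen A: with 2 bands per year, 200 / 2 = 100 years.
A: Extension rate ≈ 46.3 / 100 = 0.463 mm per year.
Specimen B: 264 bands at 2 per year is 264 / 2 = 132 years. B's length ≈ 0.463 × 132 = 61.1 mm.

61.1 mm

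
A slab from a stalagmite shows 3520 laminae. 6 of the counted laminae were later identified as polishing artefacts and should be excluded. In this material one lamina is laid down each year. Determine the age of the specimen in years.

3514 yr

After corrections the count is 3520 − 6 = 3514 laminae.
At one lamina per year, that is 3514 years.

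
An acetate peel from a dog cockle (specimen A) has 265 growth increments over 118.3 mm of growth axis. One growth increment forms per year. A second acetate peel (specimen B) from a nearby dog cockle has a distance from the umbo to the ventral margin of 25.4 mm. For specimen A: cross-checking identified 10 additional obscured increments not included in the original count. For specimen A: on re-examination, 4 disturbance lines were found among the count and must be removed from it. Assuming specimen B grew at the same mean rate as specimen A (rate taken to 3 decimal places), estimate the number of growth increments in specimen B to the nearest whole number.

58 growth increments

Specimen A: adjusted count: 265 − 4 + 10 = 271 growth increments.
A: Mean rate = 118.3 mm / 271 years ≈ 0.437 mm/yr.
B spans 25.4 / 0.437 = 58.12 years ≈ 58 growth increments.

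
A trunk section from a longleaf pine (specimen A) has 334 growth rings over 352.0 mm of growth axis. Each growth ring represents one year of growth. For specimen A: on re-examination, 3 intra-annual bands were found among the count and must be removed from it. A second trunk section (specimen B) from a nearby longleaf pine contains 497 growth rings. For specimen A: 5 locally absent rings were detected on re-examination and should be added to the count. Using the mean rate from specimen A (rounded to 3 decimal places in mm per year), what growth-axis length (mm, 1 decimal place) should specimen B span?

520.9 mm

Specimen A: after corrections the count is 334 − 3 + 5 = 336 growth rings.
A: Extension rate ≈ 352.0 / 336 = 1.048 mm/yr.
Length of B = 1.048 × 497 = 520.9 mm.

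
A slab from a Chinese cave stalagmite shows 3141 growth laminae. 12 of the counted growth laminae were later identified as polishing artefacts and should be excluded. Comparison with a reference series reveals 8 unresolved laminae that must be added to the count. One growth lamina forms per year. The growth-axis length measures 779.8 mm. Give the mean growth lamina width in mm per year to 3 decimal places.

Adjusted count: 3141 − 12 + 8 = 3137 growth laminae.
Extension rate ≈ 779.8 / 3137 = 0.249 mm per year.

0.249 mm per year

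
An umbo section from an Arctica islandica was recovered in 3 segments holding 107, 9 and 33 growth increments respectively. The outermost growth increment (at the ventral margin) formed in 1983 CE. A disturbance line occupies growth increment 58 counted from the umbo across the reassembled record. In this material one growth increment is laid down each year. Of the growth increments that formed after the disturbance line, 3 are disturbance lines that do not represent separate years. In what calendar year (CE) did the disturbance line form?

Total growth increments = 107 + 9 + 33 = 149.
149 − 58 = 91 growth increments lie beyond the disturbance line toward the ventral margin.
Removing the 3 false growth increments leaves 91 − 3 = 88 true growth increments beyond the disturbance line.
Counting back 88 years from 1983 CE places the disturbance line in 1983 − 88 = 1895 CE.

1895 CE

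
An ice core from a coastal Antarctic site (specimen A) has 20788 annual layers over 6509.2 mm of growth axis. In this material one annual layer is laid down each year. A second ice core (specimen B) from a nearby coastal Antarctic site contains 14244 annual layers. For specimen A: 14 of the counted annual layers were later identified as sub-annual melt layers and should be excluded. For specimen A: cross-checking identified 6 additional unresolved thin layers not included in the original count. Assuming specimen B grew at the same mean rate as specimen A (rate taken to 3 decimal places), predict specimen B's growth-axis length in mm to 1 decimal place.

4458.4 mm

Specimen A: correcting the raw count gives 20788 − 14 + 6 = 20780 true annual layers.
A: Mean rate = 6509.2 mm / 20780 years ≈ 0.313 mm/year.
For B, 0.313 mm/year × 14244 years = 4458.4 mm.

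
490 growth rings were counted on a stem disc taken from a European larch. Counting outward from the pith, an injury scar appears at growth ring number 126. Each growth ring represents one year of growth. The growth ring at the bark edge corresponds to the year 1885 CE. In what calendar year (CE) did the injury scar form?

1521 CE

The injury scar sits at growth ring 126 from the pith, so 490 − 126 = 364 growth rings formed after it.
1885 − 364 = 1521 CE.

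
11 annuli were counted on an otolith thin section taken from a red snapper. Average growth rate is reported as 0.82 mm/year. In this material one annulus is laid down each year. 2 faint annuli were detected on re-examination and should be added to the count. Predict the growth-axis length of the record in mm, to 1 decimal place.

True annulus count = 11 + 2 = 13.
Length ≈ 0.82 × 13 = 10.7 mm.

10.7 mm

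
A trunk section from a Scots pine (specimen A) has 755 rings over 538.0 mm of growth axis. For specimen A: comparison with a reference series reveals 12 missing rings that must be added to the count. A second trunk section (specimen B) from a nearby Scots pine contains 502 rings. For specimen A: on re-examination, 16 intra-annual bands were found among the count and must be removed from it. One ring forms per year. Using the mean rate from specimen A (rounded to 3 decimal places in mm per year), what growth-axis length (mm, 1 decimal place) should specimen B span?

359.4 mm

Specimen A: correcting the raw count gives 755 − 16 + 12 = 751 true rings.
A: 538.0 mm over 751 years gives 538.0 / 751 ≈ 0.716 mm per year.
For B, 0.716 mm/year × 502 years = 359.4 mm.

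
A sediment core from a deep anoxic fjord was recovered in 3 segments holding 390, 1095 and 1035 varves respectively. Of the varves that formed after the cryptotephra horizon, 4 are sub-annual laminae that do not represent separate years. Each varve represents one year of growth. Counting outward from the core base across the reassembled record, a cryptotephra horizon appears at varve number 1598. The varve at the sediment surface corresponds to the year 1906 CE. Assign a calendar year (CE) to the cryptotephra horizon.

Total varves = 390 + 1095 + 1035 = 2520.
Between varve 1598 and the sediment surface there are 2520 − 1598 = 922 varves.
922 − 4 false = 918 true varves after the cryptotephra horizon.
Counting back 918 years from 1906 CE places the cryptotephra horizon in 1906 − 918 = 988 CE.

988 CE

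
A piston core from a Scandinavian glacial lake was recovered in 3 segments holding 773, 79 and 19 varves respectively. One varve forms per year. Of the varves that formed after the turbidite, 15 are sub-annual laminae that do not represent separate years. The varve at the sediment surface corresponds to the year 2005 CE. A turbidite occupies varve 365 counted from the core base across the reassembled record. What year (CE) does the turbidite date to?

1514 CE

Total varves = 773 + 79 + 19 = 871.
Between varve 365 and the sediment surface there are 871 − 365 = 506 varves.
506 − 15 false = 491 true varves after the turbidite.
The varve at the sediment surface is 2005 CE, so the turbidite dates to 2005 − 491 = 1514 CE.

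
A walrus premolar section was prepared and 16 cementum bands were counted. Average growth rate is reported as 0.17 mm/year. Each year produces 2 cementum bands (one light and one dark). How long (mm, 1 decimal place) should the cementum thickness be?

With 2 cementum bands per year, 16 / 2 = 8 years.
Length ≈ 0.17 × 8 = 1.4 mm.

1.4 mm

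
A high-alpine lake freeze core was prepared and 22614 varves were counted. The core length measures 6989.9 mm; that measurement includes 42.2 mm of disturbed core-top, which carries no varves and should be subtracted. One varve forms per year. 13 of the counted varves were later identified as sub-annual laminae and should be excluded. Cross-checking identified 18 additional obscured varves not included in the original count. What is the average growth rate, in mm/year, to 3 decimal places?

True varve count = 22614 − 13 + 18 = 22619.
The growth record spans 6989.9 − 42.2 = 6947.7 mm.
Mean rate = 6947.7 mm / 22619 years ≈ 0.307 mm/year.

0.307 mm/year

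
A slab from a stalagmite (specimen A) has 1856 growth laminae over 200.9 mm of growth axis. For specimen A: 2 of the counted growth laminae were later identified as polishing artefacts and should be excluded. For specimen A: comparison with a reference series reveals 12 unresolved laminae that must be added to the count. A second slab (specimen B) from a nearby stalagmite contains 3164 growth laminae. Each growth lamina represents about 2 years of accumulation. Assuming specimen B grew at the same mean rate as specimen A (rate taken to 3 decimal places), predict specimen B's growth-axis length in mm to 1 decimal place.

Specimen A: correcting the raw count gives 1856 − 2 + 12 = 1866 true growth laminae.
Specimen A: at 2 years per growth lamina, 1866 × 2 = 3732 years.
A: Mean rate = 200.9 mm / 3732 years ≈ 0.054 mm/yr.
Specimen B: multiplying by 2 years per growth lamina: 3164 × 2 = 6328 years. For B, 0.054 mm/year × 6328 years = 341.7 mm.

341.7 mm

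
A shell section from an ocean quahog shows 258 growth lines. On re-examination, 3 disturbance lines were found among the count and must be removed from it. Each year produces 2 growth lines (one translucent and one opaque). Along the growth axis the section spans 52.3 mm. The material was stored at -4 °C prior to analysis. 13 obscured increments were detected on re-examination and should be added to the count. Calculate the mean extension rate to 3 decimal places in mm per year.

True growth line count = 258 − 3 + 13 = 268.
268 growth lines at 2 per year is 268 / 2 = 134 years.
Mean rate = 52.3 mm / 134 years ≈ 0.390 mm per year.

0.390 mm per year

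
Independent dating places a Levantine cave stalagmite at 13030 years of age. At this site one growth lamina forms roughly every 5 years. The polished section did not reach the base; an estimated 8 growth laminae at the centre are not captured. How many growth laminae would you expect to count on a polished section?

2598 growth laminae

Expected growth laminae: 13030 / 5 = 2606.
Subtracting the 8 growth laminae not captured gives 2606 − 8 = 2598 growth laminae in the record.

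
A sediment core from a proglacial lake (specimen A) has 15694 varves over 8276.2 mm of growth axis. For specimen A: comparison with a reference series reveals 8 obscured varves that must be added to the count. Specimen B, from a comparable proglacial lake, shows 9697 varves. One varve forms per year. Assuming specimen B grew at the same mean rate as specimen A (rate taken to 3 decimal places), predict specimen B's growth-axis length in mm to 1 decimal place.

5110.3 mm

Specimen A: adjusted count: 15694 + 8 = 15702 varves.
A: 8276.2 mm over 15702 years gives 8276.2 / 15702 ≈ 0.527 mm/year.
B's length ≈ 0.527 × 9697 = 5110.3 mm.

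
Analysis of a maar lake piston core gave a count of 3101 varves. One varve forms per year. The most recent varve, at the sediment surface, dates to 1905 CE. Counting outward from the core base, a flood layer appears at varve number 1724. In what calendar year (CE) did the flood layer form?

528 CE

3101 − 1724 = 1377 varves lie beyond the flood layer toward the sediment surface.
The varve at the sediment surface is 1905 CE, so the flood layer dates to 1905 − 1377 = 528 CE.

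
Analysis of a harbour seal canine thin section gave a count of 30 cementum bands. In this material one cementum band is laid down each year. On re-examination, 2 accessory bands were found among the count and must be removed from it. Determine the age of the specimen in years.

Adjusted count: 30 − 2 = 28 cementum bands.
One cementum band per year makes the duration 28 years.

28 yr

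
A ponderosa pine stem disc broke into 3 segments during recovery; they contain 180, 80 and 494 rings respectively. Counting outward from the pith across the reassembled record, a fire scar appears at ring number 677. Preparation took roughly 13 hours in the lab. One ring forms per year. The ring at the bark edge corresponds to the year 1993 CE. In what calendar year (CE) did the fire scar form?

Total rings = 180 + 80 + 494 = 754.
The fire scar sits at ring 677 from the pith, so 754 − 677 = 77 rings formed after it.
Counting back 77 years from 1993 CE places the fire scar in 1993 − 77 = 1916 CE.

1916 CE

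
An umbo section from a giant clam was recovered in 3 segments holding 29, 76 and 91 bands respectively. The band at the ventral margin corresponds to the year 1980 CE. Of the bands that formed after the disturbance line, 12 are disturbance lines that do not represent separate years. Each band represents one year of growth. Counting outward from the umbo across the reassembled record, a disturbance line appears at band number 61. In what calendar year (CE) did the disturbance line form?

Total bands = 29 + 76 + 91 = 196.
196 − 61 = 135 bands lie beyond the disturbance line toward the ventral margin.
Removing the 12 false bands leaves 135 − 12 = 123 true bands beyond the disturbance line.
The band at the ventral margin is 1980 CE, so the disturbance line dates to 1980 − 123 = 1857 CE.

1857 CE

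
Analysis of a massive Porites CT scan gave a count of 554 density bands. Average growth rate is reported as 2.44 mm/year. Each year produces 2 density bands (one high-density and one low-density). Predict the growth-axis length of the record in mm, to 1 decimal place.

With 2 density bands per year, 554 / 2 = 277 years.
Length ≈ 2.44 × 277 = 675.9 mm.

675.9 mm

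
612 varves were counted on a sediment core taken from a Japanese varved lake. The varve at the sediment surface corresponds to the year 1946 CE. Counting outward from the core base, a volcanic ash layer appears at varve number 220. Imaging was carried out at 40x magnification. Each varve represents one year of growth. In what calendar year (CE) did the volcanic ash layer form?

1554 CE

The volcanic ash layer sits at varve 220 from the core base, so 612 − 220 = 392 varves formed after it.
1946 − 392 = 1554 CE.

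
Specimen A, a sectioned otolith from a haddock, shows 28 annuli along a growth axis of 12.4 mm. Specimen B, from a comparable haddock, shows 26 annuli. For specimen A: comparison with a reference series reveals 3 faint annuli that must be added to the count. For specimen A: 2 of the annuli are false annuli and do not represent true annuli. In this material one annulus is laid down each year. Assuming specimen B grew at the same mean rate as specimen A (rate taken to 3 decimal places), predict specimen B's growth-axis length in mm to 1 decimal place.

Specimen A: correcting the raw count gives 28 − 2 + 3 = 29 true annuli.
A: Extension rate ≈ 12.4 / 29 = 0.428 mm/yr.
Length of B = 0.428 × 26 = 11.1 mm.

11.1 mm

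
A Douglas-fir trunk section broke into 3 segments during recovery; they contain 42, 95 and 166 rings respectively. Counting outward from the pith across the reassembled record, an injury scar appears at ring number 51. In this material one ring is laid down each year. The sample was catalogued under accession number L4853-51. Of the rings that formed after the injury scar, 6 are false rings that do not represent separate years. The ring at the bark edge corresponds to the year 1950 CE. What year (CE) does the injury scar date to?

Total rings = 42 + 95 + 166 = 303.
303 − 51 = 252 rings lie beyond the injury scar toward the bark edge.
252 − 6 false = 246 true rings after the injury scar.
The ring at the bark edge is 1950 CE, so the injury scar dates to 1950 − 246 = 1704 CE.

1704 CE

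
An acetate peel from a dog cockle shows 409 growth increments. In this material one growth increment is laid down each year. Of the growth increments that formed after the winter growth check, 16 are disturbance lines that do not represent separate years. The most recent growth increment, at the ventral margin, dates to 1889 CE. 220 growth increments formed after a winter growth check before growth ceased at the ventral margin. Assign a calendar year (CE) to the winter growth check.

1685 CE

220 growth increments post-date the winter growth check.
Removing the 16 false growth increments leaves 220 − 16 = 204 true growth increments beyond the winter growth check.
Counting back 204 years from 1889 CE places the winter growth check in 1889 − 204 = 1685 CE.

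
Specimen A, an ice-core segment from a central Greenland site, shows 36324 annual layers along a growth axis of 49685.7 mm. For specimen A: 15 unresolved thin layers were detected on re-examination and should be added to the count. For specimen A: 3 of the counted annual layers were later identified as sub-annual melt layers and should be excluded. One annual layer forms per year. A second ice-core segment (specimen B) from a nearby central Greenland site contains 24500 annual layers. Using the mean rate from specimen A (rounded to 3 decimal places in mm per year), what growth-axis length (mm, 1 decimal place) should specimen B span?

Specimen A: true annual layer count = 36324 − 3 + 15 = 36336.
A: Extension rate ≈ 49685.7 / 36336 = 1.367 mm/year.
For B, 1.367 mm/year × 24500 years = 33491.5 mm.

33491.5 mm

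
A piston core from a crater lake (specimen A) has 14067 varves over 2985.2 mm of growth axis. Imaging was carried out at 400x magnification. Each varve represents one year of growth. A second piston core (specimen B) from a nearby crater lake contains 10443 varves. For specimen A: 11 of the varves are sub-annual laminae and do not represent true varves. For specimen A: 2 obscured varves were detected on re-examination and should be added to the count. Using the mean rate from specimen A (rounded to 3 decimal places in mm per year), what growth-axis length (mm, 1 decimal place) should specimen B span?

Specimen A: true varve count = 14067 − 11 + 2 = 14058.
A: 2985.2 mm over 14058 years gives 2985.2 / 14058 ≈ 0.212 mm/yr.
B's length ≈ 0.212 × 10443 = 2213.9 mm.

2213.9 mm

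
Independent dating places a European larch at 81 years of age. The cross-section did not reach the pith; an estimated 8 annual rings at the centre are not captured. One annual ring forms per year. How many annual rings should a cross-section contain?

Expected annual rings over 81 years: 81.
Subtracting the 8 annual rings not captured gives 81 − 8 = 73 annual rings in the record.

73 annual rings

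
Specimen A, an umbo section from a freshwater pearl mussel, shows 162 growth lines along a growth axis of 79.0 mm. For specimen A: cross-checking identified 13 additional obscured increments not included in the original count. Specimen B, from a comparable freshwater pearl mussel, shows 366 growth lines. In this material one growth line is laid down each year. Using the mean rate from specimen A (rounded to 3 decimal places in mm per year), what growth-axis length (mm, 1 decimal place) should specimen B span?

Specimen A: correcting the raw count gives 162 + 13 = 175 true growth lines.
A: 79.0 mm over 175 years gives 79.0 / 175 ≈ 0.451 mm per year.
For B, 0.451 mm/year × 366 years = 165.1 mm.

165.1 mm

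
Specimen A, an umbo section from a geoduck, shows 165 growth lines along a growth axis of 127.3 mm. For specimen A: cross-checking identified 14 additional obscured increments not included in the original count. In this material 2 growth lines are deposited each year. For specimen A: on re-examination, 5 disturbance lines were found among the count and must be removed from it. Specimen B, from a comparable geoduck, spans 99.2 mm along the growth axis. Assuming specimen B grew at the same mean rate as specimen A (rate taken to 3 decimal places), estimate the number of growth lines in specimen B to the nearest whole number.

Specimen A: true growth line count = 165 − 5 + 14 = 174.
Specimen A: with 2 growth lines per year, 174 / 2 = 87 years.
A: Mean rate = 127.3 mm / 87 years ≈ 1.463 mm per year.
Specimen B: 99.2 mm / 1.463 mm per year = 67.81 years; at 2 growth lines per year that is 67.81 × 2 ≈ 136 growth lines.

136 growth lines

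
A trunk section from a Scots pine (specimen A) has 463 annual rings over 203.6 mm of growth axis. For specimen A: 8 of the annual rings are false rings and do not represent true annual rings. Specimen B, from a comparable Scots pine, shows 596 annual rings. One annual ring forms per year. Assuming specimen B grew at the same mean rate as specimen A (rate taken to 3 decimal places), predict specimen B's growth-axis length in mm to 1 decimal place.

266.4 mm

Specimen A: after corrections the count is 463 − 8 = 455 annual rings.
A: 203.6 mm over 455 years gives 203.6 / 455 ≈ 0.447 mm per year.
For B, 0.447 mm/year × 596 years = 266.4 mm.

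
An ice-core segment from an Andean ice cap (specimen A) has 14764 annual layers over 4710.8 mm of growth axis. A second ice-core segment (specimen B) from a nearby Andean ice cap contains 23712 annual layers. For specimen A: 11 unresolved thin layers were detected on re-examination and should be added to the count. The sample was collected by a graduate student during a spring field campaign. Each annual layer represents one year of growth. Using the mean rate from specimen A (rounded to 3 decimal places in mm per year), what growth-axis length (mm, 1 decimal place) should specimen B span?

7564.1 mm

Specimen A: after corrections the count is 14764 + 11 = 14775 annual layers.
A: 4710.8 mm over 14775 years gives 4710.8 / 14775 ≈ 0.319 mm/year.
Length of B = 0.319 × 23712 = 7564.1 mm.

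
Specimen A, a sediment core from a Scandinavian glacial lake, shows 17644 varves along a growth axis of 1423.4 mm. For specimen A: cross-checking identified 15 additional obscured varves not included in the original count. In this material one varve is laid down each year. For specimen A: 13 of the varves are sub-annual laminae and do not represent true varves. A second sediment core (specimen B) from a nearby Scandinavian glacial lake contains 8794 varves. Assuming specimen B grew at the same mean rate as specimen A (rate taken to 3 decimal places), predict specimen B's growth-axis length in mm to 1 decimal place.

Specimen A: adjusted count: 17644 − 13 + 15 = 17646 varves.
A: Mean rate = 1423.4 mm / 17646 years ≈ 0.081 mm/yr.
B's length ≈ 0.081 × 8794 = 712.3 mm.

712.3 mm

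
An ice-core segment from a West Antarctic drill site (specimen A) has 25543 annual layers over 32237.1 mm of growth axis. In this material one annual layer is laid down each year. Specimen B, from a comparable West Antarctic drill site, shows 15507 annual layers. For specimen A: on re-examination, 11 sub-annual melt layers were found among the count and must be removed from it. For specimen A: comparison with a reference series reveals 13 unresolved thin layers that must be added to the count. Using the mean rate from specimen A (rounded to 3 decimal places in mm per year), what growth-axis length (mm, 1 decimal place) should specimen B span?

Specimen A: adjusted count: 25543 − 11 + 13 = 25545 annual layers.
A: Extension rate ≈ 32237.1 / 25545 = 1.262 mm per year.
B's length ≈ 1.262 × 15507 = 19569.8 mm.

19569.8 mm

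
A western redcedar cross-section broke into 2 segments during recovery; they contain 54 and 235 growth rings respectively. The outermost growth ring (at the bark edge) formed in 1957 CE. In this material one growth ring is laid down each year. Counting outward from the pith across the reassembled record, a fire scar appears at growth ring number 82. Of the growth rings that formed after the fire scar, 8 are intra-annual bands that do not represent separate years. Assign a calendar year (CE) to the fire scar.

Total growth rings = 54 + 235 = 289.
Between growth ring 82 and the bark edge there are 289 − 82 = 207 growth rings.
Removing the 8 false growth rings leaves 207 − 8 = 199 true growth rings beyond the fire scar.
Counting back 199 years from 1957 CE places the fire scar in 1957 − 199 = 1758 CE.

1758 CE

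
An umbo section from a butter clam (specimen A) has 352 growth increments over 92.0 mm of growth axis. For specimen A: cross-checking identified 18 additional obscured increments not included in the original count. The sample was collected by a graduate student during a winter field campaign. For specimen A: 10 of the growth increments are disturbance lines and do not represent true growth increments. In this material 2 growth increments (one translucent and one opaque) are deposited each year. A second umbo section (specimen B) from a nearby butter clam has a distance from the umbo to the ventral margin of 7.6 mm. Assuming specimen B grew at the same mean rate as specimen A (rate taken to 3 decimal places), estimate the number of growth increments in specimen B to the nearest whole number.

Specimen A: after corrections the count is 352 − 10 + 18 = 360 growth increments.
Specimen A: 360 growth increments at 2 per year is 360 / 2 = 180 years.
A: 92.0 mm over 180 years gives 92.0 / 180 ≈ 0.511 mm/yr.
B spans 7.6 / 0.511 = 14.87 years; at 2 growth increments per year that is 14.87 × 2 ≈ 30 growth increments.

30 growth increments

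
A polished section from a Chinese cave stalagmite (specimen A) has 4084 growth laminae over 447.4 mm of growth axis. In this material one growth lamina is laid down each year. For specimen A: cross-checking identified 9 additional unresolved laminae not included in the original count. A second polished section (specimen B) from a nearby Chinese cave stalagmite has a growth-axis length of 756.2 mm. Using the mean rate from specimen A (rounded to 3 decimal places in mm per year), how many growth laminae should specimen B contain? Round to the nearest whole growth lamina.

6938 growth laminae

Specimen A: true growth lamina count = 4084 + 9 = 4093.
A: Extension rate ≈ 447.4 / 4093 = 0.109 mm/year.
For B, 756.2 / 0.109 = 6937.61 years ≈ 6938 growth laminae.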